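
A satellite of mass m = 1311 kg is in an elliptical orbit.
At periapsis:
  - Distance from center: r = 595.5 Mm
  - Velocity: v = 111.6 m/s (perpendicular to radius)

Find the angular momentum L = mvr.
r = 595.5 Mm = 5.955 × 10^8 m
v = 111.6 m/s
vr = 111.6 × 5.955 × 10^8 = 6.64578 × 10^10 m²/s
L = m × vr = 1311 × 6.64578 × 10^10 = 8.71262 × 10^13 kg·m²/s ≈ 8.713 × 10^13 kg·m²/s

Final answer: L = 8.713 × 10^13 kg·m²/s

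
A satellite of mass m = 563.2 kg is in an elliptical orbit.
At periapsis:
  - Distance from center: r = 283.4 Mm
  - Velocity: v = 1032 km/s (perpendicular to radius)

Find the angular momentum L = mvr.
r = 283.4 Mm = 2.834 × 10^8 m
v = 1032 km/s = 1.032 × 10^6 m/s
vr = 1.032 × 10^6 × 2.834 × 10^8 = 2.92469 × 10^14 m²/s
L = m × vr = 563.2 × 2.92469 × 10^14 = 1.64718 × 10^17 kg·m²/s ≈ 1.647 × 10^17 kg·m²/s

Final answer: L = 1.647 × 10^17 kg·m²/s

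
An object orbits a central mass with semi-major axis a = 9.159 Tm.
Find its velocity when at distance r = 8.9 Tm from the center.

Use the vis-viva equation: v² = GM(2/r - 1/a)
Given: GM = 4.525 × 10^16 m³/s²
a = 9.159 Tm = 9.159 × 10^12 m
r = 8.9 Tm = 8.9 × 10^12 m
GM = 4.525 × 10^16 m³/s²
2/r − 1/a = 2.24719 × 10^-13 − 1.09182 × 10^-13 = 1.15537 × 10^-13 m⁻¹
v² = GM (2/r − 1/a) = 5228.04 m²/s²
v = 72.3052 m/s ≈ 72.31 m/s

Final answer: 72.31 m/s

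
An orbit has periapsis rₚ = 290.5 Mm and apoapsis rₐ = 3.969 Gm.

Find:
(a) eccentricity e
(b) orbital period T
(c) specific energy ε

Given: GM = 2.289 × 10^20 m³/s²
rₚ = 290.5 Mm = 2.905 × 10^8 m
rₐ = 3.969 Gm = 3.969 × 10^9 m
GM = 2.289 × 10^20 m³/s²
a = (rₚ + rₐ)/2 = 2.12975 × 10^9 m
e = (rₐ − rₚ)/(rₐ + rₚ) = (3.6785 × 10^9) / (4.2595 × 10^9) = 0.863599
(a) e = 0.863599 ≈ 0.8636
(b) a³ = 9.66019 × 10^27 m³;  T = 2π √(a³/GM) = 2π × 6496.36 s = 40817.8 s ≈ 11.34 hours
(c) 2a = 4.2595 × 10^9 m;  ε = −GM/(2a) = -5.37387 × 10^10 J/kg ≈ -53.74 GJ/kg

Final answer:
(a) eccentricity e = 0.8636
(b) orbital period T = 11.34 hours
(c) specific energy ε = -53.74 GJ/kg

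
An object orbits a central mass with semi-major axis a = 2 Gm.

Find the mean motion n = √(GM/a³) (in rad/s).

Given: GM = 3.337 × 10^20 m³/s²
a = 2 Gm = 2 × 10^9 m
GM = 3.337 × 10^20 m³/s²
a³ = 8 × 10^27 m³
GM/a³ = (3.337 × 10^20) / (8 × 10^27) = 4.17125 × 10^-8 s⁻²
n = √(GM/a³) = 0.000204236 rad/s ≈ 0.0002042 rad/s

Final answer: n = 0.0002042 rad/s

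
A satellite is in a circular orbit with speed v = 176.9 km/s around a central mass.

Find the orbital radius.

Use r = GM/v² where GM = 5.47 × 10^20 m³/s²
v = 176.9 km/s = 176900 m/s
GM = 5.47 × 10^20 m³/s²
v² = 3.12936 × 10^10 m²/s²
r = GM/v² = (5.47 × 10^20) / (3.12936 × 10^10) = 1.74796 × 10^10 m ≈ 17.48 Gm

Final answer: 17.48 Gm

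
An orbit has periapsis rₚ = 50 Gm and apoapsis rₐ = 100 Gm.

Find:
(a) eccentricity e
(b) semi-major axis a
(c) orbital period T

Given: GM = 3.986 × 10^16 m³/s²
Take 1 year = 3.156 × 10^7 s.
rₚ = 50 Gm = 5 × 10^10 m
rₐ = 100 Gm = 1 × 10^11 m
GM = 3.986 × 10^16 m³/s²
a = (rₚ + rₐ)/2 = 7.5 × 10^10 m
e = (rₐ − rₚ)/(rₐ + rₚ) = (5 × 10^10) / (1.5 × 10^11) = 0.333333
(a) e = 0.333333 ≈ 0.3333
(b) a = 7.5 × 10^10 m ≈ 75 Gm
(c) a³ = 4.21875 × 10^32 m³;  T = 2π √(a³/GM) = 2π × 1.02878 × 10^8 s = 6.46403 × 10^8 s ≈ 20.48 years

Final answer:
(a) eccentricity e = 0.3333
(b) semi-major axis a = 75 Gm
(c) orbital period T = 20.48 years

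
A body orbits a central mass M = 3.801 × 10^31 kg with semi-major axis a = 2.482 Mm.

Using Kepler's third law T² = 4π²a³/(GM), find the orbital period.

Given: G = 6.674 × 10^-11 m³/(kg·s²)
M = 3.801 × 10^31 kg
GM = G × M = 6.674 × 10^-11 × 3.801 × 10^31 = 2.53679 × 10^21 m³/s²
a = 2.482 Mm = 2.482 × 10^6 m
a³ = 1.52899 × 10^19 m³
T = 2π √(a³/GM) = 2π √((1.52899 × 10^19) / (2.53679 × 10^21)) = 2π × 0.0776355 s
T = 0.487799 s ≈ 0.4878 seconds

Final answer: 0.4878 seconds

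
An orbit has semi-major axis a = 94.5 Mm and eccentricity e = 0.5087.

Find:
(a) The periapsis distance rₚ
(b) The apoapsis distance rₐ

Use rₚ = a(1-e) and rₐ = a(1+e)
a = 94.5 Mm = 9.45 × 10^7 m
e = 0.5087:  1 − e = 0.4913,  1 + e = 1.5087
(a) rₚ = a(1 − e) = 9.45 × 10^7 m × 0.4913 = 4.64278 × 10^7 m ≈ 46.43 Mm
(b) rₐ = a(1 + e) = 9.45 × 10^7 m × 1.5087 = 1.42572 × 10^8 m ≈ 142.6 Mm

Final answer:
(a) rₚ = 46.43 Mm
(b) rₐ = 142.6 Mm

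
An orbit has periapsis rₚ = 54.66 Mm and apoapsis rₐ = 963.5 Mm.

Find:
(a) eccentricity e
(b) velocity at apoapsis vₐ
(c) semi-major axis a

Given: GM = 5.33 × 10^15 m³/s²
rₚ = 54.66 Mm = 5.466 × 10^7 m
rₐ = 963.5 Mm = 9.635 × 10^8 m
GM = 5.33 × 10^15 m³/s²
a = (rₚ + rₐ)/2 = 5.0908 × 10^8 m
e = (rₐ − rₚ)/(rₐ + rₚ) = (9.0884 × 10^8) / (1.01816 × 10^9) = 0.89263
(a) e = 0.89263 ≈ 0.8926
(b) vₐ² = GM (2/rₐ − 1/a) = 5.33 × 10^15 × (2.07577 × 10^-9 − 1.96433 × 10^-9) = 593963 m²/s²;  vₐ = 770.69 m/s ≈ 770.7 m/s
(c) a = 5.0908 × 10^8 m ≈ 509.1 Mm

Final answer:
(a) eccentricity e = 0.8926
(b) velocity at apoapsis vₐ = 770.7 m/s
(c) semi-major axis a = 509.1 Mm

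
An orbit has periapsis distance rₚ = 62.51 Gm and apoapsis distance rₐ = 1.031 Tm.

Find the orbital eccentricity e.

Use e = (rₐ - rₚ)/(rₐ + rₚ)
rₚ = 62.51 Gm = 6.251 × 10^10 m
rₐ = 1.031 Tm = 1.031 × 10^12 m
rₐ − rₚ = 9.6849 × 10^11 m
rₐ + rₚ = 1.09351 × 10^12 m
e = (rₐ − rₚ)/(rₐ + rₚ) = 0.885671

Final answer: e = 0.8857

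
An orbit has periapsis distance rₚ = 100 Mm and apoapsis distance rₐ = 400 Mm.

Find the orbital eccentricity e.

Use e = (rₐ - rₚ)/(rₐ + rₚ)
rₚ = 100 Mm = 1 × 10^8 m
rₐ = 400 Mm = 4 × 10^8 m
rₐ − rₚ = 3 × 10^8 m
rₐ + rₚ = 5 × 10^8 m
e = (rₐ − rₚ)/(rₐ + rₚ) = 0.6

Final answer: e = 0.6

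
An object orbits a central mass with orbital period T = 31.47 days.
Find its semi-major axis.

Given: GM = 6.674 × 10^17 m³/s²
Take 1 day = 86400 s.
T = 31.47 days = 2.71901 × 10^6 s
GM = 6.674 × 10^17 m³/s²
Kepler's third law: a³ = GM T² / (4π²)
T² = 7.393 × 10^12 s²
a³ = (6.674 × 10^17) × (7.393 × 10^12) / (4π²) = 1.24982 × 10^29 m³
a = (a³)^(1/3) = 4.99976 × 10^9 m ≈ 5 Gm

Final answer: 5 Gm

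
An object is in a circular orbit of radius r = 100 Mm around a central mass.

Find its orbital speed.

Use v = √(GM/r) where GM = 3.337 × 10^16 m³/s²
r = 100 Mm = 1 × 10^8 m
GM = 3.337 × 10^16 m³/s²
GM/r = (3.337 × 10^16) / (1 × 10^8) = 3.337 × 10^8 m²/s²
v = √(GM/r) = 18267.5 m/s ≈ 18.27 km/s

Final answer: 18.27 km/s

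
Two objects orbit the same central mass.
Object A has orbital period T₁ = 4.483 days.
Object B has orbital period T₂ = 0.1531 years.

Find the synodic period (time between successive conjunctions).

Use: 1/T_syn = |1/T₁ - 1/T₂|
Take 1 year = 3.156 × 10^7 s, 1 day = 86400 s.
T₁ = 4.483 days = 387331 s
T₂ = 0.1531 years = 4.83184 × 10^6 s
1/T₁ = 2.58177 × 10^-6 s⁻¹
1/T₂ = 2.06961 × 10^-7 s⁻¹
|1/T₁ − 1/T₂| = 2.37481 × 10^-6 s⁻¹
T_syn = 1 / |1/T₁ − 1/T₂| = 421086 s ≈ 4.874 days

Final answer: T_syn = 4.874 days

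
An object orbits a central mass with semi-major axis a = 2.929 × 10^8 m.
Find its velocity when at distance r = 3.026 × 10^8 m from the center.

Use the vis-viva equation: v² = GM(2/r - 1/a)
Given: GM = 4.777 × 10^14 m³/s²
a = 2.929 × 10^8 m
r = 3.026 × 10^8 m
GM = 4.777 × 10^14 m³/s²
2/r − 1/a = 6.60939 × 10^-9 − 3.41413 × 10^-9 = 3.19525 × 10^-9 m⁻¹
v² = GM (2/r − 1/a) = 1.52637 × 10^6 m²/s²
v = 1235.46 m/s ≈ 1.235 km/s

Final answer: 1.235 km/s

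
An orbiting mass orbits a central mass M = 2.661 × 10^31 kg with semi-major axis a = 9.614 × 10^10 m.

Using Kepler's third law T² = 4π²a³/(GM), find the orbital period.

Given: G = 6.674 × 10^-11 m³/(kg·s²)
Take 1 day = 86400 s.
M = 2.661 × 10^31 kg
GM = G × M = 6.674 × 10^-11 × 2.661 × 10^31 = 1.77595 × 10^21 m³/s²
a = 9.614 × 10^10 m
a³ = 8.88612 × 10^32 m³
T = 2π √(a³/GM) = 2π √((8.88612 × 10^32) / (1.77595 × 10^21)) = 2π × 707360 s
T = 4.44448 × 10^6 s ≈ 51.44 days

Final answer: 51.44 days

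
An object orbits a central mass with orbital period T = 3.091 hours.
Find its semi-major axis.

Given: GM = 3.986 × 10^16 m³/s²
T = 3.091 hours = 11127.6 s
GM = 3.986 × 10^16 m³/s²
Kepler's third law: a³ = GM T² / (4π²)
T² = 1.23823 × 10^8 s²
a³ = (3.986 × 10^16) × (1.23823 × 10^8) / (4π²) = 1.2502 × 10^23 m³
a = (a³)^(1/3) = 5.00027 × 10^7 m ≈ 50 Mm

Final answer: 50 Mm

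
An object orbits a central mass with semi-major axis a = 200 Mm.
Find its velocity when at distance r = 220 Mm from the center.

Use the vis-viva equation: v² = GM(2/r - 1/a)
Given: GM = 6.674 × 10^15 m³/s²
a = 200 Mm = 2 × 10^8 m
r = 220 Mm = 2.2 × 10^8 m
GM = 6.674 × 10^15 m³/s²
2/r − 1/a = 9.09091 × 10^-9 − 5 × 10^-9 = 4.09091 × 10^-9 m⁻¹
v² = GM (2/r − 1/a) = 2.73027 × 10^7 m²/s²
v = 5225.2 m/s ≈ 5.225 km/s

Final answer: 5.225 km/s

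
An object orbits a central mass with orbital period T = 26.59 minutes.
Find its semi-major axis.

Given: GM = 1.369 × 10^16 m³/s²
T = 26.59 minutes = 1595.4 s
GM = 1.369 × 10^16 m³/s²
Kepler's third law: a³ = GM T² / (4π²)
T² = 2.5453 × 10^6 s²
a³ = (1.369 × 10^16) × (2.5453 × 10^6) / (4π²) = 8.82639 × 10^20 m³
a = (a³)^(1/3) = 9.59241 × 10^6 m ≈ 9.592 Mm

Final answer: 9.592 Mm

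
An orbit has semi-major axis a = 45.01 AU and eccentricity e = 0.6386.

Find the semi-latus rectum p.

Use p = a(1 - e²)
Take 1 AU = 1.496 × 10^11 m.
a = 45.01 AU = 6.7335 × 10^12 m
e = 0.6386,  e² = 0.40781,  1 − e² = 0.59219
p = a(1 − e²) = 6.7335 × 10^12 m × 0.59219 = 3.98751 × 10^12 m ≈ 26.65 AU

Final answer: p = 26.65 AU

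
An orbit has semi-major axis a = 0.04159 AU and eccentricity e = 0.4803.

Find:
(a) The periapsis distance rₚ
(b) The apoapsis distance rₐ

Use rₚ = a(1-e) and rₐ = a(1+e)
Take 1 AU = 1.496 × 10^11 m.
a = 0.04159 AU = 6.22186 × 10^9 m
e = 0.4803:  1 − e = 0.5197,  1 + e = 1.4803
(a) rₚ = a(1 − e) = 6.22186 × 10^9 m × 0.5197 = 3.2335 × 10^9 m ≈ 0.02161 AU
(b) rₐ = a(1 + e) = 6.22186 × 10^9 m × 1.4803 = 9.21023 × 10^9 m ≈ 0.06157 AU

Final answer:
(a) rₚ = 0.02161 AU
(b) rₐ = 0.06157 AU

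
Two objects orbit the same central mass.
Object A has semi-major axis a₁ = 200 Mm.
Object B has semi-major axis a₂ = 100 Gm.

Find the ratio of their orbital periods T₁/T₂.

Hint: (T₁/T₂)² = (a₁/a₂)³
a₁ = 200 Mm = 2 × 10^8 m
a₂ = 100 Gm = 1 × 10^11 m
a₁/a₂ = 0.002
T₁/T₂ = (a₁/a₂)^(3/2) = (0.002)^1.5 = 8.94427 × 10^-5

Final answer: T₁/T₂ = 8.944 × 10^-5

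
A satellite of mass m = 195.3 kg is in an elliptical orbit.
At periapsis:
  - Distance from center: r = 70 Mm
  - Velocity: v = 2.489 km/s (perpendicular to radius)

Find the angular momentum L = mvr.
r = 70 Mm = 7 × 10^7 m
v = 2.489 km/s = 2489 m/s
vr = 2489 × 7 × 10^7 = 1.7423 × 10^11 m²/s
L = m × vr = 195.3 × 1.7423 × 10^11 = 3.40271 × 10^13 kg·m²/s ≈ 3.403 × 10^13 kg·m²/s

Final answer: L = 3.403 × 10^13 kg·m²/s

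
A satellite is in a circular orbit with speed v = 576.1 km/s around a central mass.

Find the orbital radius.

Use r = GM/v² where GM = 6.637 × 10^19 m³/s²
v = 576.1 km/s = 576100 m/s
GM = 6.637 × 10^19 m³/s²
v² = 3.31891 × 10^11 m²/s²
r = GM/v² = (6.637 × 10^19) / (3.31891 × 10^11) = 1.99975 × 10^8 m ≈ 200 Mm

Final answer: 200 Mm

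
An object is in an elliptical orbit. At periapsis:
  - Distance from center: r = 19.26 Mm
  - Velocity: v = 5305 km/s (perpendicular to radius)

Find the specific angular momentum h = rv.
r = 19.26 Mm = 1.926 × 10^7 m
v = 5305 km/s = 5.305 × 10^6 m/s
h = rv = 1.926 × 10^7 × 5.305 × 10^6 = 1.02174 × 10^14 m²/s ≈ 1.022 × 10^14 m²/s

Final answer: h = 1.022 × 10^14 m²/s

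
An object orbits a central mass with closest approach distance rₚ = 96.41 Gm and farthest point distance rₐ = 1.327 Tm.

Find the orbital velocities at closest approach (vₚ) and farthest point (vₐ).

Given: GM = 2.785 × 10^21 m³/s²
rₚ = 96.41 Gm = 9.641 × 10^10 m
rₐ = 1.327 Tm = 1.327 × 10^12 m
GM = 2.785 × 10^21 m³/s²
a = (rₚ + rₐ)/2 = 7.11705 × 10^11 m
Vis-viva: v² = GM (2/r − 1/a)
vₚ² = 2.785 × 10^21 × (2.07447 × 10^-11 − 1.40508 × 10^-12) = 5.3861 × 10^10 m²/s²
vₚ = 232080 m/s ≈ 232.1 km/s
vₐ² = 2.785 × 10^21 × (1.50716 × 10^-12 − 1.40508 × 10^-12) = 2.843 × 10^8 m²/s²
vₐ = 16861.2 m/s ≈ 16.86 km/s

Final answer: vₚ = 232.1 km/s, vₐ = 16.86 km/s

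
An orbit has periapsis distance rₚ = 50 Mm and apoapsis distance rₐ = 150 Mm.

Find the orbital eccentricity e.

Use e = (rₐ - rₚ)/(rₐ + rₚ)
rₚ = 50 Mm = 5 × 10^7 m
rₐ = 150 Mm = 1.5 × 10^8 m
rₐ − rₚ = 1 × 10^8 m
rₐ + rₚ = 2 × 10^8 m
e = (rₐ − rₚ)/(rₐ + rₚ) = 0.5

Final answer: e = 0.5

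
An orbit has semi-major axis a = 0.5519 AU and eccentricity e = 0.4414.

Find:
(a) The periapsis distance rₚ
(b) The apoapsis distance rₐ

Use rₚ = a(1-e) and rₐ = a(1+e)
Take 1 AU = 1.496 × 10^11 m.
a = 0.5519 AU = 8.25642 × 10^10 m
e = 0.4414:  1 − e = 0.5586,  1 + e = 1.4414
(a) rₚ = a(1 − e) = 8.25642 × 10^10 m × 0.5586 = 4.61204 × 10^10 m ≈ 0.3083 AU
(b) rₐ = a(1 + e) = 8.25642 × 10^10 m × 1.4414 = 1.19008 × 10^11 m ≈ 0.7955 AU

Final answer:
(a) rₚ = 0.3083 AU
(b) rₐ = 0.7955 AU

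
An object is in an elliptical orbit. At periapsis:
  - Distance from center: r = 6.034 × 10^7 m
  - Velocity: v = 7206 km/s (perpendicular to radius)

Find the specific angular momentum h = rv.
r = 6.034 × 10^7 m
v = 7206 km/s = 7.206 × 10^6 m/s
h = rv = 6.034 × 10^7 × 7.206 × 10^6 = 4.3481 × 10^14 m²/s ≈ 4.348 × 10^14 m²/s

Final answer: h = 4.348 × 10^14 m²/s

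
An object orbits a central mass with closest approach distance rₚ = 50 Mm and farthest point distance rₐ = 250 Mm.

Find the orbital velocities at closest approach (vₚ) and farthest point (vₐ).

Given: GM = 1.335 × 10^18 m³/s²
rₚ = 50 Mm = 5 × 10^7 m
rₐ = 250 Mm = 2.5 × 10^8 m
GM = 1.335 × 10^18 m³/s²
a = (rₚ + rₐ)/2 = 1.5 × 10^8 m
Vis-viva: v² = GM (2/r − 1/a)
vₚ² = 1.335 × 10^18 × (4 × 10^-8 − 6.66667 × 10^-9) = 4.45 × 10^10 m²/s²
vₚ = 210950 m/s ≈ 211 km/s
vₐ² = 1.335 × 10^18 × (8 × 10^-9 − 6.66667 × 10^-9) = 1.78 × 10^9 m²/s²
vₐ = 42190 m/s ≈ 42.19 km/s

Final answer: vₚ = 211 km/s, vₐ = 42.19 km/s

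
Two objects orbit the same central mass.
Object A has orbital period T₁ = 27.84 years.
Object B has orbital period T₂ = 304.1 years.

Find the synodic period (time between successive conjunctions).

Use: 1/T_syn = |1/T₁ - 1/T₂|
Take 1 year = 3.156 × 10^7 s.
T₁ = 27.84 years = 8.7863 × 10^8 s
T₂ = 304.1 years = 9.5974 × 10^9 s
1/T₁ = 1.13813 × 10^-9 s⁻¹
1/T₂ = 1.04195 × 10^-10 s⁻¹
|1/T₁ − 1/T₂| = 1.03394 × 10^-9 s⁻¹
T_syn = 1 / |1/T₁ − 1/T₂| = 9.67174 × 10^8 s ≈ 30.65 years

Final answer: T_syn = 30.65 years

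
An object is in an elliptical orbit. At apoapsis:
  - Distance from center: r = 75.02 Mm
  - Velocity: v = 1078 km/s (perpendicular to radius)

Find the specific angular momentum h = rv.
r = 75.02 Mm = 7.502 × 10^7 m
v = 1078 km/s = 1.078 × 10^6 m/s
h = rv = 7.502 × 10^7 × 1.078 × 10^6 = 8.08716 × 10^13 m²/s ≈ 8.087 × 10^13 m²/s

Final answer: h = 8.087 × 10^13 m²/s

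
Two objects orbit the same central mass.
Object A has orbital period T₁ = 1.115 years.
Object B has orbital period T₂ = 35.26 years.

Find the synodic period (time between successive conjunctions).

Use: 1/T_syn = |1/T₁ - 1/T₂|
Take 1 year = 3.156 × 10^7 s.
T₁ = 1.115 years = 3.51894 × 10^7 s
T₂ = 35.26 years = 1.11281 × 10^9 s
1/T₁ = 2.84176 × 10^-8 s⁻¹
1/T₂ = 8.9863 × 10^-10 s⁻¹
|1/T₁ − 1/T₂| = 2.7519 × 10^-8 s⁻¹
T_syn = 1 / |1/T₁ − 1/T₂| = 3.63385 × 10^7 s ≈ 1.151 years

Final answer: T_syn = 1.151 years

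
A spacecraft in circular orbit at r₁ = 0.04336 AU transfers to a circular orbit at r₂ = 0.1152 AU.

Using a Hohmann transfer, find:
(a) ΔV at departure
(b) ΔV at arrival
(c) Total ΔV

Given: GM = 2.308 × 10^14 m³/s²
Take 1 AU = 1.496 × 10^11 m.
r₁ = 0.04336 AU = 6.48666 × 10^9 m
r₂ = 0.1152 AU = 1.72339 × 10^10 m
GM = 2.308 × 10^14 m³/s²
Transfer ellipse: a_t = (r₁ + r₂)/2 = 1.18603 × 10^10 m
Circular speed at r₁: v₁ = √(GM/r₁) = 188.629 m/s
Transfer speed at r₁ (periapsis): v₁ₜ = √(GM(2/r₁ − 1/a_t)) = 227.38 m/s
(a) ΔV₁ = v₁ₜ − v₁ = 38.7512 m/s ≈ 38.75 m/s
Circular speed at r₂: v₂ = √(GM/r₂) = 115.725 m/s
Transfer speed at r₂ (apoapsis): v₂ₜ = √(GM(2/r₂ − 1/a_t)) = 85.5832 m/s
(b) ΔV₂ = v₂ − v₂ₜ = 30.1414 m/s ≈ 30.14 m/s
(c) ΔV_total = ΔV₁ + ΔV₂ = 68.8927 m/s ≈ 68.89 m/s

Final answer:
(a) ΔV₁ = 38.75 m/s
(b) ΔV₂ = 30.14 m/s
(c) ΔV_total = 68.89 m/s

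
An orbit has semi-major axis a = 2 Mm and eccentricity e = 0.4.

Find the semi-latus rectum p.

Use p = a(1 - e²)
a = 2 Mm = 2 × 10^6 m
e = 0.4,  e² = 0.16,  1 − e² = 0.84
p = a(1 − e²) = 2 × 10^6 m × 0.84 = 1.68 × 10^6 m ≈ 1.68 Mm

Final answer: p = 1.68 Mm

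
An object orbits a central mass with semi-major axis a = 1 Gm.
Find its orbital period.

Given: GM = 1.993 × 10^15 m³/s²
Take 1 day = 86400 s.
a = 1 Gm = 1 × 10^9 m
GM = 1.993 × 10^15 m³/s²
a³ = 1 × 10^27 m³
T = 2π √(a³/GM) = 2π √((1 × 10^27) / (1.993 × 10^15)) = 2π × 708347 s
T = 4.45068 × 10^6 s ≈ 51.51 days

Final answer: 51.51 days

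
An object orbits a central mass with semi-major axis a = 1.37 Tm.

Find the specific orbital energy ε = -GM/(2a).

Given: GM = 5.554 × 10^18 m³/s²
a = 1.37 Tm = 1.37 × 10^12 m
GM = 5.554 × 10^18 m³/s²
2a = 2.74 × 10^12 m
ε = −GM/(2a) = -2.02701 × 10^6 J/kg ≈ -2.027 MJ/kg

Final answer: -2.027 MJ/kg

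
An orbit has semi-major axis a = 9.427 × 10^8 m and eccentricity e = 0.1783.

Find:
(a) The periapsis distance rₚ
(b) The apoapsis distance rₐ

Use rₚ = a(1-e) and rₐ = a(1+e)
a = 9.427 × 10^8 m
e = 0.1783:  1 − e = 0.8217,  1 + e = 1.1783
(a) rₚ = a(1 − e) = 9.427 × 10^8 m × 0.8217 = 7.74617 × 10^8 m ≈ 7.746 × 10^8 m
(b) rₐ = a(1 + e) = 9.427 × 10^8 m × 1.1783 = 1.11078 × 10^9 m ≈ 1.111 × 10^9 m

Final answer:
(a) rₚ = 7.746 × 10^8 m
(b) rₐ = 1.111 × 10^9 m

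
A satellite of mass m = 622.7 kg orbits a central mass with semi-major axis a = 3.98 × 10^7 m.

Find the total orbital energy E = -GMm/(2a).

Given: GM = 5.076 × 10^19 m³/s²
a = 3.98 × 10^7 m
GM = 5.076 × 10^19 m³/s²
2a = 7.96 × 10^7 m
GMm = 5.076 × 10^19 × 622.7 = 3.16083 × 10^22 m³·kg/s²
E = −GMm/(2a) = -3.97089 × 10^14 J ≈ -397.1 TJ

Final answer: -397.1 TJ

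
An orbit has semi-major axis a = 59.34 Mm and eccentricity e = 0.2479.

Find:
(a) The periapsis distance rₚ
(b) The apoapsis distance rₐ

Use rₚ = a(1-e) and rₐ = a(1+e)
a = 59.34 Mm = 5.934 × 10^7 m
e = 0.2479:  1 − e = 0.7521,  1 + e = 1.2479
(a) rₚ = a(1 − e) = 5.934 × 10^7 m × 0.7521 = 4.46296 × 10^7 m ≈ 44.63 Mm
(b) rₐ = a(1 + e) = 5.934 × 10^7 m × 1.2479 = 7.40504 × 10^7 m ≈ 74.05 Mm

Final answer:
(a) rₚ = 44.63 Mm
(b) rₐ = 74.05 Mm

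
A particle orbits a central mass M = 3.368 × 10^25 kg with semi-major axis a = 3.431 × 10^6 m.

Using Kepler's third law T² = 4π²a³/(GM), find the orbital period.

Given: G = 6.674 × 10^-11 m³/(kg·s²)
M = 3.368 × 10^25 kg
GM = G × M = 6.674 × 10^-11 × 3.368 × 10^25 = 2.2478 × 10^15 m³/s²
a = 3.431 × 10^6 m
a³ = 4.03889 × 10^19 m³
T = 2π √(a³/GM) = 2π √((4.03889 × 10^19) / (2.2478 × 10^15)) = 2π × 134.045 s
T = 842.232 s ≈ 14.04 minutes

Final answer: 14.04 minutes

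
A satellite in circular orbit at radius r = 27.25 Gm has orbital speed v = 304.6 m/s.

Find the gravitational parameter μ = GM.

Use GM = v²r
r = 27.25 Gm = 2.725 × 10^10 m
v = 304.6 m/s
v² = 92781.2 m²/s²
GM = v²r = 92781.2 × 2.725 × 10^10 = 2.52829 × 10^15 m³/s²
GM ≈ 2.528 × 10^15 m³/s²

Final answer: GM = 2.528 × 10^15 m³/s²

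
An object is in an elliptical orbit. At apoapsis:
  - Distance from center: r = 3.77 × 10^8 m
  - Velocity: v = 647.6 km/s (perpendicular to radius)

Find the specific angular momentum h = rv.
r = 3.77 × 10^8 m
v = 647.6 km/s = 647600 m/s
h = rv = 3.77 × 10^8 × 647600 = 2.44145 × 10^14 m²/s ≈ 2.441 × 10^14 m²/s

Final answer: h = 2.441 × 10^14 m²/s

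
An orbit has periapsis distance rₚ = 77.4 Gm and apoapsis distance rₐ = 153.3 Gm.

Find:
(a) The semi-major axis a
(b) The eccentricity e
rₚ = 77.4 Gm = 7.74 × 10^10 m
rₐ = 153.3 Gm = 1.533 × 10^11 m
(a) a = (rₚ + rₐ)/2 = 1.1535 × 10^11 m ≈ 115.3 Gm
(b) e = (rₐ − rₚ)/(rₐ + rₚ) = (7.59 × 10^10) / (2.307 × 10^11) = 0.328999

Final answer:
(a) a = 115.3 Gm
(b) e = 0.329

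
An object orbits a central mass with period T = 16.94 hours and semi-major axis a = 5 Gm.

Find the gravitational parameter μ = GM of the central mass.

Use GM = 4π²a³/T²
T = 16.94 hours = 60984 s
a = 5 Gm = 5 × 10^9 m
a³ = 1.25 × 10^29 m³
T² = 3.71905 × 10^9 s²
GM = 4π² × (1.25 × 10^29) / (3.71905 × 10^9) = 1.3269 × 10^21 m³/s²
GM ≈ 1.327 × 10^21 m³/s²

Final answer: GM = 1.327 × 10^21 m³/s²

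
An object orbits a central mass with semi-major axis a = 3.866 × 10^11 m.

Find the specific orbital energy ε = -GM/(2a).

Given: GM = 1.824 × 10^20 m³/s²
a = 3.866 × 10^11 m
GM = 1.824 × 10^20 m³/s²
2a = 7.732 × 10^11 m
ε = −GM/(2a) = -2.35903 × 10^8 J/kg ≈ -235.9 MJ/kg

Final answer: -235.9 MJ/kg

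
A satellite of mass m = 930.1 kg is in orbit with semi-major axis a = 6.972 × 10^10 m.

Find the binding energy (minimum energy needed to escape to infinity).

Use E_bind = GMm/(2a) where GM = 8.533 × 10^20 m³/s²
a = 6.972 × 10^10 m
GM = 8.533 × 10^20 m³/s²
m = 930.1 kg
GMm = 8.533 × 10^20 × 930.1 = 7.93654 × 10^23 m³·kg/s²
2a = 1.3944 × 10^11 m
E_bind = GMm/(2a) = 5.69173 × 10^12 J ≈ 5.692 TJ

Final answer: 5.692 TJ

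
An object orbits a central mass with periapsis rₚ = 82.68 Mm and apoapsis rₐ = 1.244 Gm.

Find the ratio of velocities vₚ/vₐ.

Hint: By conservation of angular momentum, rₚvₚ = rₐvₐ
rₚ = 82.68 Mm = 8.268 × 10^7 m
rₐ = 1.244 Gm = 1.244 × 10^9 m
rₚvₚ = rₐvₐ  ⇒  vₚ/vₐ = rₐ/rₚ
vₚ/vₐ = (1.244 × 10^9) / (8.268 × 10^7) = 15.046

Final answer: vₚ/vₐ = 15.05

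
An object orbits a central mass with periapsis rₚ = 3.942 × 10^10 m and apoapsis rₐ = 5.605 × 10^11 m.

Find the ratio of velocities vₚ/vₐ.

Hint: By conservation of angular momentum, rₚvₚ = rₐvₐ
rₚ = 3.942 × 10^10 m
rₐ = 5.605 × 10^11 m
rₚvₚ = rₐvₐ  ⇒  vₚ/vₐ = rₐ/rₚ
vₚ/vₐ = (5.605 × 10^11) / (3.942 × 10^10) = 14.2187

Final answer: vₚ/vₐ = 14.22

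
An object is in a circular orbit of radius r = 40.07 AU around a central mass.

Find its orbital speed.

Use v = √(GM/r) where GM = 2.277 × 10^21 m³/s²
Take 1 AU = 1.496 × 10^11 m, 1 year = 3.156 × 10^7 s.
r = 40.07 AU = 5.99447 × 10^12 m
GM = 2.277 × 10^21 m³/s²
GM/r = (2.277 × 10^21) / (5.99447 × 10^12) = 3.7985 × 10^8 m²/s²
v = √(GM/r) = 19489.7 m/s ≈ 4.112 AU/year

Final answer: 4.112 AU/year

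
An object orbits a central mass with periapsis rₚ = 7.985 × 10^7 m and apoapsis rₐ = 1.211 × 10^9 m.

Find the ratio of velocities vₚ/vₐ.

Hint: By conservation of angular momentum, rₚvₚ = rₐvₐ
rₚ = 7.985 × 10^7 m
rₐ = 1.211 × 10^9 m
rₚvₚ = rₐvₐ  ⇒  vₚ/vₐ = rₐ/rₚ
vₚ/vₐ = (1.211 × 10^9) / (7.985 × 10^7) = 15.1659

Final answer: vₚ/vₐ = 15.17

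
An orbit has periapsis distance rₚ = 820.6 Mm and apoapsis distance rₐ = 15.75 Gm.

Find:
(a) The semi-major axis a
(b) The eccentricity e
rₚ = 820.6 Mm = 8.206 × 10^8 m
rₐ = 15.75 Gm = 1.575 × 10^10 m
(a) a = (rₚ + rₐ)/2 = 8.2853 × 10^9 m ≈ 8.285 Gm
(b) e = (rₐ − rₚ)/(rₐ + rₚ) = (1.49294 × 10^10) / (1.65706 × 10^10) = 0.900957

Final answer:
(a) a = 8.285 Gm
(b) e = 0.901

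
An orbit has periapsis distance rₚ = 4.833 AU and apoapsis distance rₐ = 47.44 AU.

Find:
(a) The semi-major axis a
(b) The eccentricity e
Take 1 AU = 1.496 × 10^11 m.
rₚ = 4.833 AU = 7.23017 × 10^11 m
rₐ = 47.44 AU = 7.09702 × 10^12 m
(a) a = (rₚ + rₐ)/2 = 3.91002 × 10^12 m ≈ 26.14 AU
(b) e = (rₐ − rₚ)/(rₐ + rₚ) = (6.37401 × 10^12) / (7.82004 × 10^12) = 0.815086

Final answer:
(a) a = 26.14 AU
(b) e = 0.8151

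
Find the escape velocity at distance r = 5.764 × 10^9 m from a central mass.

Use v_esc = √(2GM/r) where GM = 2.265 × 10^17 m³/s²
r = 5.764 × 10^9 m
GM = 2.265 × 10^17 m³/s²
2GM/r = 2 × (2.265 × 10^17) / (5.764 × 10^9) = 7.85913 × 10^7 m²/s²
v_esc = √(2GM/r) = 8865.17 m/s ≈ 8.865 km/s

Final answer: 8.865 km/s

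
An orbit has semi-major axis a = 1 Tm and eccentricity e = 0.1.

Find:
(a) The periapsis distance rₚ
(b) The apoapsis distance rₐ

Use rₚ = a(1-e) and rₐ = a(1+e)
a = 1 Tm = 1 × 10^12 m
e = 0.1:  1 − e = 0.9,  1 + e = 1.1
(a) rₚ = a(1 − e) = 1 × 10^12 m × 0.9 = 9 × 10^11 m ≈ 900 Gm
(b) rₐ = a(1 + e) = 1 × 10^12 m × 1.1 = 1.1 × 10^12 m ≈ 1.1 Tm

Final answer:
(a) rₚ = 900 Gm
(b) rₐ = 1.1 Tm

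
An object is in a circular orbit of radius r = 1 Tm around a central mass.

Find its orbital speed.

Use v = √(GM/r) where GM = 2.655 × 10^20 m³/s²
r = 1 Tm = 1 × 10^12 m
GM = 2.655 × 10^20 m³/s²
GM/r = (2.655 × 10^20) / (1 × 10^12) = 2.655 × 10^8 m²/s²
v = √(GM/r) = 16294.2 m/s ≈ 16.29 km/s

Final answer: 16.29 km/s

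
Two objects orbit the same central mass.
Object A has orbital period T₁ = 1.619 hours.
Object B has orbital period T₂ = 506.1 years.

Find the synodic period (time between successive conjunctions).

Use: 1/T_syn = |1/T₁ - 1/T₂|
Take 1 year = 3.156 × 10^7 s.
T₁ = 1.619 hours = 5828.4 s
T₂ = 506.1 years = 1.59725 × 10^10 s
1/T₁ = 0.000171574 s⁻¹
1/T₂ = 6.26075 × 10^-11 s⁻¹
|1/T₁ − 1/T₂| = 0.000171574 s⁻¹
T_syn = 1 / |1/T₁ − 1/T₂| = 5828.4 s ≈ 1.619 hours

Final answer: T_syn = 1.619 hours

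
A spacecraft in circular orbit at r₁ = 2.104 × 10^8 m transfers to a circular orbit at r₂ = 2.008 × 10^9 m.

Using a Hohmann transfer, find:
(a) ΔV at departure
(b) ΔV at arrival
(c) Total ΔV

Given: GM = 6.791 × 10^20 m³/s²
r₁ = 2.104 × 10^8 m
r₂ = 2.008 × 10^9 m
GM = 6.791 × 10^20 m³/s²
Transfer ellipse: a_t = (r₁ + r₂)/2 = 1.1092 × 10^9 m
Circular speed at r₁: v₁ = √(GM/r₁) = 1.79657 × 10^6 m/s
Transfer speed at r₁ (periapsis): v₁ₜ = √(GM(2/r₁ − 1/a_t)) = 2.41725 × 10^6 m/s
(a) ΔV₁ = v₁ₜ − v₁ = 620677 m/s ≈ 620.7 km/s
Circular speed at r₂: v₂ = √(GM/r₂) = 581547 m/s
Transfer speed at r₂ (apoapsis): v₂ₜ = √(GM(2/r₂ − 1/a_t)) = 253281 m/s
(b) ΔV₂ = v₂ − v₂ₜ = 328266 m/s ≈ 328.3 km/s
(c) ΔV_total = ΔV₁ + ΔV₂ = 948943 m/s ≈ 948.9 km/s

Final answer:
(a) ΔV₁ = 620.7 km/s
(b) ΔV₂ = 328.3 km/s
(c) ΔV_total = 948.9 km/s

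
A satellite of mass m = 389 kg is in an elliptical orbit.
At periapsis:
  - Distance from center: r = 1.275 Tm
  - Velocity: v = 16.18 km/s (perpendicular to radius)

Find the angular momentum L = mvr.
r = 1.275 Tm = 1.275 × 10^12 m
v = 16.18 km/s = 16180 m/s
vr = 16180 × 1.275 × 10^12 = 2.06295 × 10^16 m²/s
L = m × vr = 389 × 2.06295 × 10^16 = 8.02488 × 10^18 kg·m²/s ≈ 8.025 × 10^18 kg·m²/s

Final answer: L = 8.025 × 10^18 kg·m²/s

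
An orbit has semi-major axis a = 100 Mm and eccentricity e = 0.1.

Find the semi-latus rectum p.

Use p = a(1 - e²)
a = 100 Mm = 1 × 10^8 m
e = 0.1,  e² = 0.01,  1 − e² = 0.99
p = a(1 − e²) = 1 × 10^8 m × 0.99 = 9.9 × 10^7 m ≈ 99 Mm

Final answer: p = 99 Mm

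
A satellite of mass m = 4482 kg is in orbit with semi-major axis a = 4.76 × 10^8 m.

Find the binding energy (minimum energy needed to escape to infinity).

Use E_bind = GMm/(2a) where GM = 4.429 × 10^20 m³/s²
a = 4.76 × 10^8 m
GM = 4.429 × 10^20 m³/s²
m = 4482 kg
GMm = 4.429 × 10^20 × 4482 = 1.98508 × 10^24 m³·kg/s²
2a = 9.52 × 10^8 m
E_bind = GMm/(2a) = 2.08517 × 10^15 J ≈ 2.085 PJ

Final answer: 2.085 PJ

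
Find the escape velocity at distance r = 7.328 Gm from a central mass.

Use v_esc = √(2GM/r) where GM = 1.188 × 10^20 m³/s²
r = 7.328 Gm = 7.328 × 10^9 m
GM = 1.188 × 10^20 m³/s²
2GM/r = 2 × (1.188 × 10^20) / (7.328 × 10^9) = 3.24236 × 10^10 m²/s²
v_esc = √(2GM/r) = 180065 m/s ≈ 180.1 km/s

Final answer: 180.1 km/s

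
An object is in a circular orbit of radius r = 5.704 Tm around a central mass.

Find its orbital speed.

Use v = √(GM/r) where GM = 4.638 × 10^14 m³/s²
r = 5.704 Tm = 5.704 × 10^12 m
GM = 4.638 × 10^14 m³/s²
GM/r = (4.638 × 10^14) / (5.704 × 10^12) = 81.3114 m²/s²
v = √(GM/r) = 9.01728 m/s ≈ 9.017 m/s

Final answer: 9.017 m/s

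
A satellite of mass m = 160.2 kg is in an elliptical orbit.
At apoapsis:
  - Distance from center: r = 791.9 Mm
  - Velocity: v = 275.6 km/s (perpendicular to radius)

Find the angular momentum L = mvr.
r = 791.9 Mm = 7.919 × 10^8 m
v = 275.6 km/s = 275600 m/s
vr = 275600 × 7.919 × 10^8 = 2.18248 × 10^14 m²/s
L = m × vr = 160.2 × 2.18248 × 10^14 = 3.49633 × 10^16 kg·m²/s ≈ 3.496 × 10^16 kg·m²/s

Final answer: L = 3.496 × 10^16 kg·m²/s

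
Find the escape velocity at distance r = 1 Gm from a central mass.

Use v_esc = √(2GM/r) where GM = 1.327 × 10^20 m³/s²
r = 1 Gm = 1 × 10^9 m
GM = 1.327 × 10^20 m³/s²
2GM/r = 2 × (1.327 × 10^20) / (1 × 10^9) = 2.654 × 10^11 m²/s²
v_esc = √(2GM/r) = 515170 m/s ≈ 515.2 km/s

Final answer: 515.2 km/s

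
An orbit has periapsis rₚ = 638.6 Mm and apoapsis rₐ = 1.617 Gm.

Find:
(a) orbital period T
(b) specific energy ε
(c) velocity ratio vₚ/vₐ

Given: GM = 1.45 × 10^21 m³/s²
rₚ = 638.6 Mm = 6.386 × 10^8 m
rₐ = 1.617 Gm = 1.617 × 10^9 m
GM = 1.45 × 10^21 m³/s²
a = (rₚ + rₐ)/2 = 1.1278 × 10^9 m
e = (rₐ − rₚ)/(rₐ + rₚ) = (9.784 × 10^8) / (2.2556 × 10^9) = 0.433765
(a) a³ = 1.43449 × 10^27 m³;  T = 2π √(a³/GM) = 2π × 994.636 s = 6249.48 s ≈ 1.736 hours
(b) 2a = 2.2556 × 10^9 m;  ε = −GM/(2a) = -6.42844 × 10^11 J/kg ≈ -642.8 GJ/kg
(c) vₚ/vₐ = rₐ/rₚ (angular momentum) = (1.617 × 10^9) / (6.386 × 10^8) = 2.5321 ≈ 2.532

Final answer:
(a) orbital period T = 1.736 hours
(b) specific energy ε = -642.8 GJ/kg
(c) velocity ratio vₚ/vₐ = 2.532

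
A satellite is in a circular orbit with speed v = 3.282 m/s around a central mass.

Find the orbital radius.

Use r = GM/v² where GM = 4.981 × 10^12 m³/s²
v = 3.282 m/s
GM = 4.981 × 10^12 m³/s²
v² = 10.7715 m²/s²
r = GM/v² = (4.981 × 10^12) / 10.7715 = 4.62423 × 10^11 m ≈ 4.624 × 10^11 m

Final answer: 4.624 × 10^11 m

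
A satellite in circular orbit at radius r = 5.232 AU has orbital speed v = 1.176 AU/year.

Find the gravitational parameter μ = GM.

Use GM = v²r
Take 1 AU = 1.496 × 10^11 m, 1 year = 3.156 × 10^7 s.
r = 5.232 AU = 7.82707 × 10^11 m
v = 1.176 AU/year = 5574.45 m/s
v² = 3.10745 × 10^7 m²/s²
GM = v²r = 3.10745 × 10^7 × 7.82707 × 10^11 = 2.43222 × 10^19 m³/s²
GM ≈ 2.432 × 10^19 m³/s²

Final answer: GM = 2.432 × 10^19 m³/s²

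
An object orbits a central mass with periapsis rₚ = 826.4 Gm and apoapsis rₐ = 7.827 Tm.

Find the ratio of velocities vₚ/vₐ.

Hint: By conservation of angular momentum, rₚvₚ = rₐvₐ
rₚ = 826.4 Gm = 8.264 × 10^11 m
rₐ = 7.827 Tm = 7.827 × 10^12 m
rₚvₚ = rₐvₐ  ⇒  vₚ/vₐ = rₐ/rₚ
vₚ/vₐ = (7.827 × 10^12) / (8.264 × 10^11) = 9.4712

Final answer: vₚ/vₐ = 9.471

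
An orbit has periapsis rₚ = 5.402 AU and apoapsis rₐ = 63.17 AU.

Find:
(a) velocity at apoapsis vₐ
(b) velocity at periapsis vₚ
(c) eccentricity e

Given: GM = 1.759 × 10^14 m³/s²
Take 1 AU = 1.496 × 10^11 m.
rₚ = 5.402 AU = 8.08139 × 10^11 m
rₐ = 63.17 AU = 9.45023 × 10^12 m
GM = 1.759 × 10^14 m³/s²
a = (rₚ + rₐ)/2 = 5.12919 × 10^12 m
e = (rₐ − rₚ)/(rₐ + rₚ) = (8.64209 × 10^12) / (1.02584 × 10^13) = 0.842443
(a) vₐ² = GM (2/rₐ − 1/a) = 1.759 × 10^14 × (2.11635 × 10^-13 − 1.94963 × 10^-13) = 2.93266 m²/s²;  vₐ = 1.7125 m/s ≈ 1.712 m/s
(b) vₚ² = GM (2/rₚ − 1/a) = 1.759 × 10^14 × (2.47482 × 10^-12 − 1.94963 × 10^-13) = 401.027 m²/s²;  vₚ = 20.0257 m/s ≈ 20.03 m/s
(c) e = 0.842443 ≈ 0.8424

Final answer:
(a) velocity at apoapsis vₐ = 1.712 m/s
(b) velocity at periapsis vₚ = 20.03 m/s
(c) eccentricity e = 0.8424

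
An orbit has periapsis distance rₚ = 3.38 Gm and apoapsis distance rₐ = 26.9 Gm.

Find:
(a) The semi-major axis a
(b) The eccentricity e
rₚ = 3.38 Gm = 3.38 × 10^9 m
rₐ = 26.9 Gm = 2.69 × 10^10 m
(a) a = (rₚ + rₐ)/2 = 1.514 × 10^10 m ≈ 15.14 Gm
(b) e = (rₐ − rₚ)/(rₐ + rₚ) = (2.352 × 10^10) / (3.028 × 10^10) = 0.77675

Final answer:
(a) a = 15.14 Gm
(b) e = 0.7768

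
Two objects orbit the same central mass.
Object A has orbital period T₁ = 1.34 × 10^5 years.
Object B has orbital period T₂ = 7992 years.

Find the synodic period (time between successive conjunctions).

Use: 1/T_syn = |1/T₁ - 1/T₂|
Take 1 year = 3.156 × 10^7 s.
T₁ = 1.34 × 10^5 years = 4.22904 × 10^12 s
T₂ = 7992 years = 2.52228 × 10^11 s
1/T₁ = 2.3646 × 10^-13 s⁻¹
1/T₂ = 3.96467 × 10^-12 s⁻¹
|1/T₁ − 1/T₂| = 3.72821 × 10^-12 s⁻¹
T_syn = 1 / |1/T₁ − 1/T₂| = 2.68225 × 10^11 s ≈ 8499 years

Final answer: T_syn = 8499 years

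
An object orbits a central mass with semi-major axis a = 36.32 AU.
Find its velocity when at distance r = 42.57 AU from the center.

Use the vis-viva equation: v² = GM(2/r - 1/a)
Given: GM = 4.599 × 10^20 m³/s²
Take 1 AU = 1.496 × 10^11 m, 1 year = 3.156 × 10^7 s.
a = 36.32 AU = 5.43347 × 10^12 m
r = 42.57 AU = 6.36847 × 10^12 m
GM = 4.599 × 10^20 m³/s²
2/r − 1/a = 3.14047 × 10^-13 − 1.84044 × 10^-13 = 1.30003 × 10^-13 m⁻¹
v² = GM (2/r − 1/a) = 5.97882 × 10^7 m²/s²
v = 7732.29 m/s ≈ 1.631 AU/year

Final answer: 1.631 AU/year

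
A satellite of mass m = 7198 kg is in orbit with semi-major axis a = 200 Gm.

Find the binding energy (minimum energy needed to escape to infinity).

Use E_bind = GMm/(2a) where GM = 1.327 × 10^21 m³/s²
a = 200 Gm = 2 × 10^11 m
GM = 1.327 × 10^21 m³/s²
m = 7198 kg
GMm = 1.327 × 10^21 × 7198 = 9.55175 × 10^24 m³·kg/s²
2a = 4 × 10^11 m
E_bind = GMm/(2a) = 2.38794 × 10^13 J ≈ 23.88 TJ

Final answer: 23.88 TJ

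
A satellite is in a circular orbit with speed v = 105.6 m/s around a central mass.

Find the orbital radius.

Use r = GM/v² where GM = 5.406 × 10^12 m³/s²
v = 105.6 m/s
GM = 5.406 × 10^12 m³/s²
v² = 11151.4 m²/s²
r = GM/v² = (5.406 × 10^12) / 11151.4 = 4.84784 × 10^8 m ≈ 484.8 Mm

Final answer: 484.8 Mm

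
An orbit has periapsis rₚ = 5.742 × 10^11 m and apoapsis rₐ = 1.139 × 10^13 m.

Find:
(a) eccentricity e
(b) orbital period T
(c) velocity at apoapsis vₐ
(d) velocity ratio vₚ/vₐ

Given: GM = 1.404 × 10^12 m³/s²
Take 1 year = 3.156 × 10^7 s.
rₚ = 5.742 × 10^11 m
rₐ = 1.139 × 10^13 m
GM = 1.404 × 10^12 m³/s²
a = (rₚ + rₐ)/2 = 5.9821 × 10^12 m
e = (rₐ − rₚ)/(rₐ + rₚ) = (1.08158 × 10^13) / (1.19642 × 10^13) = 0.904014
(a) e = 0.904014 ≈ 0.904
(b) a³ = 2.14073 × 10^38 m³;  T = 2π √(a³/GM) = 2π × 1.2348 × 10^13 s = 7.75848 × 10^13 s ≈ 2.458 × 10^6 years
(c) vₐ² = GM (2/rₐ − 1/a) = 1.404 × 10^12 × (1.75593 × 10^-13 − 1.67165 × 10^-13) = 0.0118319 m²/s²;  vₐ = 0.108774 m/s ≈ 0.1088 m/s
(d) vₚ/vₐ = rₐ/rₚ (angular momentum) = (1.139 × 10^13) / (5.742 × 10^11) = 19.8363 ≈ 19.84

Final answer:
(a) eccentricity e = 0.904
(b) orbital period T = 2.458 × 10^6 years
(c) velocity at apoapsis vₐ = 0.1088 m/s
(d) velocity ratio vₚ/vₐ = 19.84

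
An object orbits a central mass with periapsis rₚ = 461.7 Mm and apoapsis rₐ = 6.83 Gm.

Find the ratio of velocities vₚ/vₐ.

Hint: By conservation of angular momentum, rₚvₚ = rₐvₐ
rₚ = 461.7 Mm = 4.617 × 10^8 m
rₐ = 6.83 Gm = 6.83 × 10^9 m
rₚvₚ = rₐvₐ  ⇒  vₚ/vₐ = rₐ/rₚ
vₚ/vₐ = (6.83 × 10^9) / (4.617 × 10^8) = 14.7932

Final answer: vₚ/vₐ = 14.79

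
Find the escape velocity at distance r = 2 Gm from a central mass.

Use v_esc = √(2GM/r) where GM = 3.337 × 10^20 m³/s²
r = 2 Gm = 2 × 10^9 m
GM = 3.337 × 10^20 m³/s²
2GM/r = 2 × (3.337 × 10^20) / (2 × 10^9) = 3.337 × 10^11 m²/s²
v_esc = √(2GM/r) = 577668 m/s ≈ 577.7 km/s

Final answer: 577.7 km/s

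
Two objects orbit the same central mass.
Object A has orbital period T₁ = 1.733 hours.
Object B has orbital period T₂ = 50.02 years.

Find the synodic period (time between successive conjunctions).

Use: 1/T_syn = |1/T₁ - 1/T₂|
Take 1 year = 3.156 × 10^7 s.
T₁ = 1.733 hours = 6238.8 s
T₂ = 50.02 years = 1.57863 × 10^9 s
1/T₁ = 0.000160287 s⁻¹
1/T₂ = 6.3346 × 10^-10 s⁻¹
|1/T₁ − 1/T₂| = 0.000160287 s⁻¹
T_syn = 1 / |1/T₁ − 1/T₂| = 6238.82 s ≈ 1.733 hours

Final answer: T_syn = 1.733 hours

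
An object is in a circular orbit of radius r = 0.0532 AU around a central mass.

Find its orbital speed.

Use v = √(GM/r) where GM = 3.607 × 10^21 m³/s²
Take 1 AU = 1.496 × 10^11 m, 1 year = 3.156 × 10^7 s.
r = 0.0532 AU = 7.95872 × 10^9 m
GM = 3.607 × 10^21 m³/s²
GM/r = (3.607 × 10^21) / (7.95872 × 10^9) = 4.53214 × 10^11 m²/s²
v = √(GM/r) = 673211 m/s ≈ 142 AU/year

Final answer: 142 AU/year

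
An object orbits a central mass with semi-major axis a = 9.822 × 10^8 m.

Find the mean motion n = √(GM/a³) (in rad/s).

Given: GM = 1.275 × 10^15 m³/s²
a = 9.822 × 10^8 m
GM = 1.275 × 10^15 m³/s²
a³ = 9.47545 × 10^26 m³
GM/a³ = (1.275 × 10^15) / (9.47545 × 10^26) = 1.34558 × 10^-12 s⁻²
n = √(GM/a³) = 1.15999 × 10^-6 rad/s ≈ 1.16 × 10^-6 rad/s

Final answer: n = 1.16 × 10^-6 rad/s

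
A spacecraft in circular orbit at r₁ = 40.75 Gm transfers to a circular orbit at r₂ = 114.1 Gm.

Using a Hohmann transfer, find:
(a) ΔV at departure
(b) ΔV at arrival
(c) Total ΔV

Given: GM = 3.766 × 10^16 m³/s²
r₁ = 40.75 Gm = 4.075 × 10^10 m
r₂ = 114.1 Gm = 1.141 × 10^11 m
GM = 3.766 × 10^16 m³/s²
Transfer ellipse: a_t = (r₁ + r₂)/2 = 7.7425 × 10^10 m
Circular speed at r₁: v₁ = √(GM/r₁) = 961.339 m/s
Transfer speed at r₁ (periapsis): v₁ₜ = √(GM(2/r₁ − 1/a_t)) = 1167.02 m/s
(a) ΔV₁ = v₁ₜ − v₁ = 205.682 m/s ≈ 205.7 m/s
Circular speed at r₂: v₂ = √(GM/r₂) = 574.51 m/s
Transfer speed at r₂ (apoapsis): v₂ₜ = √(GM(2/r₂ − 1/a_t)) = 416.793 m/s
(b) ΔV₂ = v₂ − v₂ₜ = 157.717 m/s ≈ 157.7 m/s
(c) ΔV_total = ΔV₁ + ΔV₂ = 363.399 m/s ≈ 363.4 m/s

Final answer:
(a) ΔV₁ = 205.7 m/s
(b) ΔV₂ = 157.7 m/s
(c) ΔV_total = 363.4 m/s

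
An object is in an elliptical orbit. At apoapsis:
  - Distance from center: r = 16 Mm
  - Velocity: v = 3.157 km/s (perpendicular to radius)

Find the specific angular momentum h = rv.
r = 16 Mm = 1.6 × 10^7 m
v = 3.157 km/s = 3157 m/s
h = rv = 1.6 × 10^7 × 3157 = 5.0512 × 10^10 m²/s ≈ 5.051 × 10^10 m²/s

Final answer: h = 5.051 × 10^10 m²/s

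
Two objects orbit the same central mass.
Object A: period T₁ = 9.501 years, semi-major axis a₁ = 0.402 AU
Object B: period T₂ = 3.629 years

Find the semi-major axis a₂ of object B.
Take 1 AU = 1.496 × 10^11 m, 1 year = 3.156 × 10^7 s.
T₁ = 9.501 years = 2.99852 × 10^8 s
T₂ = 3.629 years = 1.14531 × 10^8 s
a₁ = 0.402 AU = 6.01392 × 10^10 m
Kepler's third law: (T₂/T₁)² = (a₂/a₁)³  ⇒  a₂ = a₁ (T₂/T₁)^(2/3)
T₂/T₁ = 0.38196
(T₂/T₁)^(2/3) = 0.526435
a₂ = 6.01392 × 10^10 m × 0.526435 = 3.16594 × 10^10 m ≈ 0.2116 AU

Final answer: a₂ = 0.2116 AU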